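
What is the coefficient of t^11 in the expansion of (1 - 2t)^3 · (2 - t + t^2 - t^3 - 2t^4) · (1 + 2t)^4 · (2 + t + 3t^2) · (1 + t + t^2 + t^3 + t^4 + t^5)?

(1 - 2t)^3 has coefficients 1,-6,12,-8 for degrees 0…3.
(2 - t + t^2 - t^3 - 2t^4) has coefficients 2,-1,1,-1,-2,0,0,0,0,0,0,0 for degrees 0…11.
Multiplying by (1 + 2t)^4 gives running coefficients 2,15,41,47,14,-24,-64,-80,-32,0,0,0 for degrees 0…11.
Multiplying by (2 + t + 3t^2) gives running coefficients 4,32,103,180,198,107,-110,-296,-336,-272,-96,0 for degrees 0…11.
Finally multiplying by (1 + t + t^2 + t^3 + t^4 + t^5), the product of all factors after the first has coefficients 4,36,139,319,517,624,510,182,-257,-709,-1003,-1110 for degrees 0…11.
[t^11] = 1·(-1110) − 6·(-1003) + 12·(-709) − 8·(-257) = -1544.

-1544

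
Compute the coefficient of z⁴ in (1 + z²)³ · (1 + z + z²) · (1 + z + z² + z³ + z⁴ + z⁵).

15

(1 + z²)³ has coefficients 1,0,3,0,3 for degrees 0…4.
(1 + z + z²) has coefficients 1,1,1,0,0 for degrees 0…4.
Finally multiplying by (1 + z + z² + z³ + z⁴ + z⁵), the product of all factors after the first has coefficients 1,2,3,3,3 for degrees 0…4.
[z⁴] = 1·3 + 3·3 + 3·1 = 15.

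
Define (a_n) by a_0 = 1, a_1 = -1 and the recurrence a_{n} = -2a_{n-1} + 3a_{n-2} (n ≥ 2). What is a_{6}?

365

The ordinary generating function has denominator 1 + 2t - 3t^2.
Iterating the recurrence: a_0,…,a_{6} = 1, -1, 5, -13, 41, -121, 365.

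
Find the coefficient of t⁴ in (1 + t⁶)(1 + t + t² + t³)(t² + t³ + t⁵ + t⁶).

2

(1 + t⁶) has coefficients 1,0,0,0,0 for degrees 0…4.
(1 + t + t² + t³) has coefficients 1,1,1,1,0 for degrees 0…4.
Finally multiplying by (t² + t³ + t⁵ + t⁶), the product of all factors after the first has coefficients 0,0,1,2,2 for degrees 0…4.
[t⁴] = 1·2 = 2.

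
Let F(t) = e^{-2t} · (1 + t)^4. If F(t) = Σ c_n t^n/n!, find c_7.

320

The EGF product rule gives c_7 = Σ_{k_1+k_2=7} C(7; k_1,k_2) · ∏ g_i(k_i), where e^{-2t} gives (-2)^k; (1+t)^4 gives the falling factorial (4)_k.
g_1(k) for k = 0…7: 1, -2, 4, -8, 16, -32, 64, -128.
g_2(k) for k = 0…7: 1, 4, 12, 24, 24, 0, 0, 0.
c_7 = Σ_k C(7,k)·g_1(k)·g_2(7−k) = 35·(-8)·24 + 35·16·24 + 21·(-32)·12 + 7·64·4 + 1·(-128)·1 = −6720 + 13440 − 8064 + 1792 − 128 = 320.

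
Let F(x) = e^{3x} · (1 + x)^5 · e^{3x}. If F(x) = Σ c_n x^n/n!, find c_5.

108696

The EGF product rule gives c_5 = Σ_{k_1+k_2+k_3=5} C(5; k_1,k_2,k_3) · ∏ g_i(k_i), where e^{3x} gives (3)^k; (1+x)^5 gives the falling factorial (5)_k; e^{3x} gives (3)^k.
g_1(k) for k = 0…5: 1, 3, 9, 27, 81, 243.
g_2(k) for k = 0…5: 1, 5, 20, 60, 120, 120.
g_3(k) for k = 0…5: 1, 3, 9, 27, 81, 243.
First combine the last two factors: h(k) = Σ_j C(k,j)·g_2(j)·g_3(k−j) for k = 0…5: 1, 8, 59, 402, 2541, 14988.
c_5 = Σ_k C(5,k)·g_1(k)·h(5−k) = 1·1·14988 + 5·3·2541 + 10·9·402 + 10·27·59 + 5·81·8 + 1·243·1 = 14988 + 38115 + 36180 + 15930 + 3240 + 243 = 108696.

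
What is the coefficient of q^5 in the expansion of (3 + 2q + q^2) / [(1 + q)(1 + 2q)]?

The denominator gives the recurrence a_n = −3a_(n−1) − 2a_(n−2) for n ≥ 3; the numerator fixes a_0 = 3, a_1 = -7, a_2 = 16.
Iterating: 3, -7, 16, -34, 70, -142, so a_5 = -142.

-142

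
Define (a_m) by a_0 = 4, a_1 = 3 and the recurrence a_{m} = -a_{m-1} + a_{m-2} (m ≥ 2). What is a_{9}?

The ordinary generating function has denominator 1 + y - y^2.
Iterating the recurrence: a_0,…,a_{9} = 4, 3, 1, 2, -1, 3, -4, 7, -11, 18.

18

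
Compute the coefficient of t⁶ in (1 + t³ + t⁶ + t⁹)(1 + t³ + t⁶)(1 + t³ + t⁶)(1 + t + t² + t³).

9

(1 + t³ + t⁶ + t⁹) has coefficients 1,0,0,1,0,0,1 for degrees 0…6.
(1 + t³ + t⁶) has coefficients 1,0,0,1,0,0,1 for degrees 0…6.
Multiplying by (1 + t³ + t⁶) gives running coefficients 1,0,0,2,0,0,3 for degrees 0…6.
Finally multiplying by (1 + t + t² + t³), the product of all factors after the first has coefficients 1,1,1,3,2,2,5 for degrees 0…6.
[t⁶] = 1·5 + 1·3 + 1·1 = 9.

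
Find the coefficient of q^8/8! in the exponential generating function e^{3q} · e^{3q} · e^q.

The EGF product rule gives c_8 = Σ_{k_1+k_2+k_3=8} C(8; k_1,k_2,k_3) · ∏ g_i(k_i), where e^{3q} gives (3)^k; e^{3q} gives (3)^k; e^q gives (1)^k.
g_1(k) for k = 0…8: 1, 3, 9, 27, 81, 243, 729, 2187, 6561.
g_2(k) for k = 0…8: 1, 3, 9, 27, 81, 243, 729, 2187, 6561.
g_3(k) for k = 0…8: 1, 1, 1, 1, 1, 1, 1, 1, 1.
First combine the last two factors: h(k) = Σ_j C(k,j)·g_2(j)·g_3(k−j) for k = 0…8: 1, 4, 16, 64, 256, 1024, 4096, 16384, 65536.
c_8 = Σ_k C(8,k)·g_1(k)·h(8−k) = 1·1·65536 + 8·3·16384 + 28·9·4096 + 56·27·1024 + 70·81·256 + 56·243·64 + 28·729·16 + 8·2187·4 + 1·6561·1 = 65536 + 393216 + 1032192 + 1548288 + 1451520 + 870912 + 326592 + 69984 + 6561 = 5764801.

5764801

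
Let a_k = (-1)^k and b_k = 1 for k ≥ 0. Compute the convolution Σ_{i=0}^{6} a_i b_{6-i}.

The convolution is the t^6 coefficient of A(t)B(t).
Σ = 1·1 − 1·1 + 1·1 − 1·1 + 1·1 − 1·1 + 1·1 = 1.

1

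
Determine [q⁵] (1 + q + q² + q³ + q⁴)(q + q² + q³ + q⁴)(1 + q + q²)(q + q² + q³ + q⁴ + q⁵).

(1 + q + q² + q³ + q⁴) has coefficients 1,1,1,1,1 for degrees 0…4.
(q + q² + q³ + q⁴) has coefficients 0,1,1,1,1,0 for degrees 0…5.
Multiplying by (1 + q + q²) gives running coefficients 0,1,2,3,3,2 for degrees 0…5.
Finally multiplying by (q + q² + q³ + q⁴ + q⁵), the product of all factors after the first has coefficients 0,0,1,3,6,9 for degrees 0…5.
[q⁵] = 1·9 + 1·6 + 1·3 + 1·1 + 1·0 = 19.

19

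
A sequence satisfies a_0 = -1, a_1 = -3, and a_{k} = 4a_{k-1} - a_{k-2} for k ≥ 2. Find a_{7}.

The ordinary generating function has denominator 1 - 4q + q^2.
Iterating the recurrence: a_0,…,a_{7} = -1, -3, -11, -41, -153, -571, -2131, -7953.

-7953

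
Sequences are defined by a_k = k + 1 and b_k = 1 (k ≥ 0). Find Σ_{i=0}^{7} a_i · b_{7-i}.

Write out a_i and b_{7-i} for i = 0,…,7 and sum the products.
Σ = 1·1 + 2·1 + 3·1 + 4·1 + 5·1 + 6·1 + 7·1 + 8·1 = 36.

36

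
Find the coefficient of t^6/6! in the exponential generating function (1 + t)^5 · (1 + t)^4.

60480

The EGF product rule gives c_6 = Σ_{k_1+k_2=6} C(6; k_1,k_2) · ∏ g_i(k_i), where (1+t)^5 gives the falling factorial (5)_k; (1+t)^4 gives the falling factorial (4)_k.
g_1(k) for k = 0…6: 1, 5, 20, 60, 120, 120, 0.
g_2(k) for k = 0…6: 1, 4, 12, 24, 24, 0, 0.
c_6 = Σ_k C(6,k)·g_1(k)·g_2(6−k) = 15·20·24 + 20·60·24 + 15·120·12 + 6·120·4 = 7200 + 28800 + 21600 + 2880 = 60480.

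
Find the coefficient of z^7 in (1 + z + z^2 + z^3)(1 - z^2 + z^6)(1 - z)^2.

-2

(1 + z + z^2 + z^3) has coefficients 1,1,1,1 for degrees 0…3.
(1 - z^2 + z^6) has coefficients 1,0,-1,0,0,0,1,0 for degrees 0…7.
Finally multiplying by (1 - z)^2, the product of all factors after the first has coefficients 1,-2,0,2,-1,0,1,-2 for degrees 0…7.
[z^7] = 1·(-2) + 1·1 + 1·0 + 1·(-1) = -2.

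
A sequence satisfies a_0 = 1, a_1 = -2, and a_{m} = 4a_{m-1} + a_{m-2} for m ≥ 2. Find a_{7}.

-9654

The ordinary generating function has denominator 1 - 4t - t^2.
Iterating the recurrence: a_0,…,a_{7} = 1, -2, -7, -30, -127, -538, -2279, -9654.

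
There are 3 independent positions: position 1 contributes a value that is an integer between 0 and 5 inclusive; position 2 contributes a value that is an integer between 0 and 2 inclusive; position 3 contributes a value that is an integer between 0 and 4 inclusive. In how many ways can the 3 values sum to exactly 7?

12

The generating function for the choices is (1 + z + z² + z³ + z⁴ + z⁵)·(1 + z + z²)·(1 + z + z² + z³ + z⁴); the count is [z⁷].
(1 + z + z² + z³ + z⁴ + z⁵) has coefficients 1,1,1,1,1,1 for degrees 0…5.
(1 + z + z²) has coefficients 1,1,1,0,0,0,0,0 for degrees 0…7.
Finally multiplying by (1 + z + z² + z³ + z⁴), the product of all factors after the first has coefficients 1,2,3,3,3,2,1,0 for degrees 0…7.
[z⁷] = 1·0 + 1·1 + 1·2 + 1·3 + 1·3 + 1·3 = 12.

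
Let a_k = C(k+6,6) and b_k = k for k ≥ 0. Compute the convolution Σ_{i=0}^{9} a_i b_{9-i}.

Write out a_i and b_{9-i} for i = 0,…,9 and sum the products.
Σ = 1·9 + 7·8 + 28·7 + 84·6 + 210·5 + 462·4 + 924·3 + 1716·2 + 3003·1 + 5005·0 = 12870.

12870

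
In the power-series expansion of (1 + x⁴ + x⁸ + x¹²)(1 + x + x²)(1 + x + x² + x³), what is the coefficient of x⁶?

(1 + x⁴ + x⁸ + x¹²) has coefficients 1,0,0,0,1,0,0 for degrees 0…6.
(1 + x + x²) has coefficients 1,1,1,0,0,0,0 for degrees 0…6.
Finally multiplying by (1 + x + x² + x³), the product of all factors after the first has coefficients 1,2,3,3,2,1,0 for degrees 0…6.
[x⁶] = 1·0 + 1·3 = 3.

3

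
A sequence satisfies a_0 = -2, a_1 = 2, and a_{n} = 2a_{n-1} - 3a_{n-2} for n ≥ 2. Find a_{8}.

190

The ordinary generating function has denominator 1 - 2t + 3t^2.
Iterating the recurrence: a_0,…,a_{8} = -2, 2, 10, 14, -2, -46, -86, -34, 190.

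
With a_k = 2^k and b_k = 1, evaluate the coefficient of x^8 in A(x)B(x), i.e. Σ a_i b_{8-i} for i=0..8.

511

The convolution is the t^8 coefficient of A(t)B(t).
Σ = 1·1 + 2·1 + 4·1 + 8·1 + 16·1 + 32·1 + 64·1 + 128·1 + 256·1 = 511.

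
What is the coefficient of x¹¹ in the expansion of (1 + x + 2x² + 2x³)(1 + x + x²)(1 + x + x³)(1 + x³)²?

(1 + x + 2x² + 2x³) has coefficients 1,1,2,2 for degrees 0…3.
(1 + x + x²) has coefficients 1,1,1,0,0,0,0,0,0,0,0,0 for degrees 0…11.
Multiplying by (1 + x + x³) gives running coefficients 1,2,2,2,1,1,0,0,0,0,0,0 for degrees 0…11.
Finally multiplying by (1 + x³)², the product of all factors after the first has coefficients 1,2,2,4,5,5,5,4,4,2,1,1 for degrees 0…11.
[x¹¹] = 1·1 + 1·1 + 2·2 + 2·4 = 14.

14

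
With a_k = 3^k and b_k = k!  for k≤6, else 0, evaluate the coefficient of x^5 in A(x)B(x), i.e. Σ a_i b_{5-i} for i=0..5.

Write out a_i and b_{5-i} for i = 0,…,5 and sum the products.
Σ = 1·120 + 3·24 + 9·6 + 27·2 + 81·1 + 243·1 = 624.

624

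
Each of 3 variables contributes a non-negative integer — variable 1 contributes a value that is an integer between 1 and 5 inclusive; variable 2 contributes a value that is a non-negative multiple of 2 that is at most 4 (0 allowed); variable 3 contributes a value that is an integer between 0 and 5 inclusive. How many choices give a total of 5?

The generating function for the choices is (t + t^2 + t^3 + t^4 + t^5)·(1 + t^2 + t^4)·(1 + t + t^2 + t^3 + t^4 + t^5); the count is [t^5].
(t + t^2 + t^3 + t^4 + t^5) has coefficients 0,1,1,1,1,1 for degrees 0…5.
(1 + t^2 + t^4) has coefficients 1,0,1,0,1,0 for degrees 0…5.
Finally multiplying by (1 + t + t^2 + t^3 + t^4 + t^5), the product of all factors after the first has coefficients 1,1,2,2,3,3 for degrees 0…5.
[t^5] = 1·3 + 1·2 + 1·2 + 1·1 + 1·1 = 9.

9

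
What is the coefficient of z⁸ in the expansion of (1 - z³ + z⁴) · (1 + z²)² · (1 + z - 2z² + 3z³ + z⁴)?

(1 - z³ + z⁴) has coefficients 1,0,0,-1,1 for degrees 0…4.
(1 + z²)² has coefficients 1,0,2,0,1,0,0,0,0 for degrees 0…8.
Finally multiplying by (1 + z - 2z² + 3z³ + z⁴), the product of all factors after the first has coefficients 1,1,0,5,-2,7,0,3,1 for degrees 0…8.
[z⁸] = 1·1 − 1·7 + 1·(-2) = -8.

-8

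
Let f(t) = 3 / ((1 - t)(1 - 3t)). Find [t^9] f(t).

88572

Partial fractions give a closed form: a_n = (-3/2)·1^n + (9/2)·3^n.
At n = 9: a_9 = 88572.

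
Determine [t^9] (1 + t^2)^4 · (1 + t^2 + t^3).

4

(1 + t^2)^4 has coefficients 1,0,4,0,6,0,4,0,1 for degrees 0…8.
(1 + t^2 + t^3) has coefficients 1,0,1,1,0,0,0,0,0,0 for degrees 0…9.
[t^9] = 1·0 + 4·0 + 6·0 + 4·1 + 1·0 = 4.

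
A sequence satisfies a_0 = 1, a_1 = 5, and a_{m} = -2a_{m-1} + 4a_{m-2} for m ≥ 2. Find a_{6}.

-960

The ordinary generating function has denominator 1 + 2y - 4y^2.
Iterating the recurrence: a_0,…,a_{6} = 1, 5, -6, 32, -88, 304, -960.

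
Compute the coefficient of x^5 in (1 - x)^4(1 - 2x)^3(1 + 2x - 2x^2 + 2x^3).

432

(1 - x)^4 has coefficients 1,-4,6,-4,1 for degrees 0…4.
(1 - 2x)^3 has coefficients 1,-6,12,-8,0,0 for degrees 0…5.
Finally multiplying by (1 + 2x - 2x^2 + 2x^3), the product of all factors after the first has coefficients 1,-4,-2,30,-52,40 for degrees 0…5.
[x^5] = 1·40 − 4·(-52) + 6·30 − 4·(-2) + 1·(-4) = 432.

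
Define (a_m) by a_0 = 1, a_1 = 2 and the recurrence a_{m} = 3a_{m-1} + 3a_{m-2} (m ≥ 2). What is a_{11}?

1416933

The ordinary generating function has denominator 1 - 3y - 3y^2.
Iterating the recurrence: a_0,…,a_{11} = 1, 2, 9, 33, 126, 477, 1809, 6858, 26001, 98577, 373734, 1416933.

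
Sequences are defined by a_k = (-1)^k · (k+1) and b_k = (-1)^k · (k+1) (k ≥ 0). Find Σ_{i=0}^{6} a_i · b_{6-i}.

84

This is [x^6] in the product of the two ordinary generating functions.
Σ = 1·7 − 2·(-6) + 3·5 − 4·(-4) + 5·3 − 6·(-2) + 7·1 = 84.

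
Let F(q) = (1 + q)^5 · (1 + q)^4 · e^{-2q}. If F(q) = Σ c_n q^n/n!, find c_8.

63616

The EGF product rule gives c_8 = Σ_{k_1+k_2+k_3=8} C(8; k_1,k_2,k_3) · ∏ g_i(k_i), where (1+q)^5 gives the falling factorial (5)_k; (1+q)^4 gives the falling factorial (4)_k; e^{-2q} gives (-2)^k.
g_1(k) for k = 0…8: 1, 5, 20, 60, 120, 120, 0, 0, 0.
g_2(k) for k = 0…8: 1, 4, 12, 24, 24, 0, 0, 0, 0.
g_3(k) for k = 0…8: 1, -2, 4, -8, 16, -32, 64, -128, 256.
First combine the last two factors: h(k) = Σ_j C(k,j)·g_2(j)·g_3(k−j) for k = 0…8: 1, 2, 0, -8, 8, 48, -224, 320, 1536.
c_8 = Σ_k C(8,k)·g_1(k)·h(8−k) = 1·1·1536 + 8·5·320 + 28·20·(-224) + 56·60·48 + 70·120·8 + 56·120·(-8) = 1536 + 12800 − 125440 + 161280 + 67200 − 53760 = 63616.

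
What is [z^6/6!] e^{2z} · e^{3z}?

15625

The EGF product rule gives c_6 = Σ_{k_1+k_2=6} C(6; k_1,k_2) · ∏ g_i(k_i), where e^{2z} gives (2)^k; e^{3z} gives (3)^k.
g_1(k) for k = 0…6: 1, 2, 4, 8, 16, 32, 64.
g_2(k) for k = 0…6: 1, 3, 9, 27, 81, 243, 729.
c_6 = Σ_k C(6,k)·g_1(k)·g_2(6−k) = 1·1·729 + 6·2·243 + 15·4·81 + 20·8·27 + 15·16·9 + 6·32·3 + 1·64·1 = 729 + 2916 + 4860 + 4320 + 2160 + 576 + 64 = 15625.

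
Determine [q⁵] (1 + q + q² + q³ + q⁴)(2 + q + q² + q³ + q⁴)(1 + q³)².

12

(1 + q + q² + q³ + q⁴) has coefficients 1,1,1,1,1 for degrees 0…4.
(2 + q + q² + q³ + q⁴) has coefficients 2,1,1,1,1,0 for degrees 0…5.
Finally multiplying by (1 + q³)², the product of all factors after the first has coefficients 2,1,1,5,3,2 for degrees 0…5.
[q⁵] = 1·2 + 1·3 + 1·5 + 1·1 + 1·1 = 12.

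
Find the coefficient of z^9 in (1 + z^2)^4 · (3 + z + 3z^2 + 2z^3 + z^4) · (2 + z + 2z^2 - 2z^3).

3

(1 + z^2)^4 has coefficients 1,0,4,0,6,0,4,0,1 for degrees 0…8.
(3 + z + 3z^2 + 2z^3 + z^4) has coefficients 3,1,3,2,1,0,0,0,0,0 for degrees 0…9.
Finally multiplying by (2 + z + 2z^2 - 2z^3), the product of all factors after the first has coefficients 6,5,13,3,8,-1,-2,-2,0,0 for degrees 0…9.
[z^9] = 1·0 + 4·(-2) + 6·(-1) + 4·3 + 1·5 = 3.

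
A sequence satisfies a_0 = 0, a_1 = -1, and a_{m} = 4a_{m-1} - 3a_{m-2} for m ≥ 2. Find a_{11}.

-88573

The ordinary generating function has denominator 1 - 4t + 3t^2.
Iterating the recurrence: a_0,…,a_{11} = 0, -1, -4, -13, -40, -121, -364, -1093, -3280, -9841, -29524, -88573.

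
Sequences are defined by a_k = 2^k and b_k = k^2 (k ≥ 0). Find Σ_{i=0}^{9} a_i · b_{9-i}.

This is [x^9] in the product of the two ordinary generating functions.
Σ = 1·81 + 2·64 + 4·49 + 8·36 + 16·25 + 32·16 + 64·9 + 128·4 + 256·1 + 512·0 = 2949.

2949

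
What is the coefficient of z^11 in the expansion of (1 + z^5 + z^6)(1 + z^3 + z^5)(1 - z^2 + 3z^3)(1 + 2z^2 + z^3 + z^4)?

(1 + z^5 + z^6) has coefficients 1,0,0,0,0,1,1 for degrees 0…6.
(1 + z^3 + z^5) has coefficients 1,0,0,1,0,1,0,0,0,0,0,0 for degrees 0…11.
Multiplying by (1 - z^2 + 3z^3) gives running coefficients 1,0,-1,4,0,0,3,-1,3,0,0,0 for degrees 0…11.
Finally multiplying by (1 + 2z^2 + z^3 + z^4), the product of all factors after the first has coefficients 1,0,1,5,-1,7,6,3,9,1,8,2 for degrees 0…11.
[z^11] = 1·2 + 1·6 + 1·7 = 15.

15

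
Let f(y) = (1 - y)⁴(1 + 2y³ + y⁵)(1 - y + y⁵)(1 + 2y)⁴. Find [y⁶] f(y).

-77

(1 - y)⁴ has coefficients 1,-4,6,-4,1 for degrees 0…4.
(1 + 2y³ + y⁵) has coefficients 1,0,0,2,0,1,0 for degrees 0…6.
Multiplying by (1 - y + y⁵) gives running coefficients 1,-1,0,2,-2,2,-1 for degrees 0…6.
Finally multiplying by (1 + 2y)⁴, the product of all factors after the first has coefficients 1,7,16,10,-2,18,31 for degrees 0…6.
[y⁶] = 1·31 − 4·18 + 6·(-2) − 4·10 + 1·16 = -77.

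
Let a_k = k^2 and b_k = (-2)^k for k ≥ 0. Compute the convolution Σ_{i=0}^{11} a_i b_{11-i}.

197

The convolution is the x^11 coefficient of A(x)B(x).
Σ = 0·(-2048) + 1·1024 + 4·(-512) + 9·256 + 16·(-128) + 25·64 + 36·(-32) + 49·16 + 64·(-8) + 81·4 + 100·(-2) + 121·1 = 197.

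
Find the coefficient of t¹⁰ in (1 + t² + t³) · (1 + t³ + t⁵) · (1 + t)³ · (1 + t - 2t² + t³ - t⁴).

-6

(1 + t² + t³) has coefficients 1,0,1,1 for degrees 0…3.
(1 + t³ + t⁵) has coefficients 1,0,0,1,0,1,0,0,0,0,0 for degrees 0…10.
Multiplying by (1 + t)³ gives running coefficients 1,3,3,2,3,4,4,3,1,0,0 for degrees 0…10.
Finally multiplying by (1 + t - 2t² + t³ - t⁴), the product of all factors after the first has coefficients 1,4,4,0,1,3,1,0,-3,-5,-3 for degrees 0…10.
[t¹⁰] = 1·(-3) + 1·(-3) + 1·0 = -6.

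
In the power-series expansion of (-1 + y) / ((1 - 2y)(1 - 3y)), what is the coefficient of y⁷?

-4246

The denominator gives the recurrence a_n = 5a_(n−1) − 6a_(n−2) for n ≥ 3; the numerator fixes a_0 = -1, a_1 = -4, a_2 = -14.
Iterating: -1, -4, -14, -46, -146, -454, -1394, -4246, so a_7 = -4246.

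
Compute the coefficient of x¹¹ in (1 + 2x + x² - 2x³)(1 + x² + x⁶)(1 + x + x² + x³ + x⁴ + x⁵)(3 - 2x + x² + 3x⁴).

(1 + 2x + x² - 2x³) has coefficients 1,2,1,-2 for degrees 0…3.
(1 + x² + x⁶) has coefficients 1,0,1,0,0,0,1,0,0,0,0,0 for degrees 0…11.
Multiplying by (1 + x + x² + x³ + x⁴ + x⁵) gives running coefficients 1,1,2,2,2,2,2,2,1,1,1,1 for degrees 0…11.
Finally multiplying by (3 - 2x + x² + 3x⁴), the product of all factors after the first has coefficients 3,1,5,3,7,7,10,10,7,9,8,8 for degrees 0…11.
[x¹¹] = 1·8 + 2·8 + 1·9 − 2·7 = 19.

19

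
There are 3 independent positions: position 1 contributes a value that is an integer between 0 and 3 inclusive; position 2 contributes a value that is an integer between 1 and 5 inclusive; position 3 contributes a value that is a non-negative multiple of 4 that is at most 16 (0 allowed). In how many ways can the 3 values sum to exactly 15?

The generating function for the choices is (1 + x + x² + x³)·(x + x² + x³ + x⁴ + x⁵)·(1 + x⁴ + x⁸ + x¹² + x¹⁶); the count is [x¹⁵].
(1 + x + x² + x³) has coefficients 1,1,1,1 for degrees 0…3.
(x + x² + x³ + x⁴ + x⁵) has coefficients 0,1,1,1,1,1,0,0,0,0,0,0,0,0,0,0 for degrees 0…15.
Finally multiplying by (1 + x⁴ + x⁸ + x¹² + x¹⁶), the product of all factors after the first has coefficients 0,1,1,1,1,2,1,1,1,2,1,1,1,2,1,1 for degrees 0…15.
[x¹⁵] = 1·1 + 1·1 + 1·2 + 1·1 = 5.

5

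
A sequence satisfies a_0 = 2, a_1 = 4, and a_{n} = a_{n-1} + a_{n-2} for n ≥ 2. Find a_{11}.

466

The ordinary generating function has denominator 1 - x - x^2.
Iterating the recurrence: a_0,…,a_{11} = 2, 4, 6, 10, 16, 26, 42, 68, 110, 178, 288, 466.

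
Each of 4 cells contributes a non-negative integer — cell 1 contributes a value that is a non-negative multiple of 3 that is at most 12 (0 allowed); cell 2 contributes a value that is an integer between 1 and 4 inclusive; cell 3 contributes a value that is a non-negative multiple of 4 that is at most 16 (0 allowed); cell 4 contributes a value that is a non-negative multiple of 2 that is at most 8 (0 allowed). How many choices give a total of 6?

5

The generating function for the choices is (1 + q^3 + q^6 + q^9 + q^12)·(q + q^2 + q^3 + q^4)·(1 + q^4 + q^8 + q^12 + q^16)·(1 + q^2 + q^4 + q^6 + q^8); the count is [q^6].
(1 + q^3 + q^6 + q^9 + q^12) has coefficients 1,0,0,1,0,0,1 for degrees 0…6.
(q + q^2 + q^3 + q^4) has coefficients 0,1,1,1,1,0,0 for degrees 0…6.
Multiplying by (1 + q^4 + q^8 + q^12 + q^16) gives running coefficients 0,1,1,1,1,1,1 for degrees 0…6.
Finally multiplying by (1 + q^2 + q^4 + q^6 + q^8), the product of all factors after the first has coefficients 0,1,1,2,2,3,3 for degrees 0…6.
[q^6] = 1·3 + 1·2 + 1·0 = 5.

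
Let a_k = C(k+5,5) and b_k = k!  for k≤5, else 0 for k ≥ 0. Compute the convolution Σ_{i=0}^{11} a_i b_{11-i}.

93545

Write out a_i and b_{11-i} for i = 0,…,11 and sum the products.
Σ = 1·0 + 6·0 + 21·0 + 56·0 + 126·0 + 252·0 + 462·120 + 792·24 + 1287·6 + 2002·2 + 3003·1 + 4368·1 = 93545.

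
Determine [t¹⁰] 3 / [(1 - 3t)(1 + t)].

132861

Partial fractions give a closed form: a_n = (9/4)·3^n + (3/4)·(-1)^n.
At n = 10: a_10 = 132861.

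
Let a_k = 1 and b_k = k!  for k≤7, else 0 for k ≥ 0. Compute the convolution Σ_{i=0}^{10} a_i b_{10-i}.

5914

Write out a_i and b_{10-i} for i = 0,…,10 and sum the products.
Σ = 1·0 + 1·0 + 1·0 + 1·5040 + 1·720 + 1·120 + 1·24 + 1·6 + 1·2 + 1·1 + 1·1 = 5914.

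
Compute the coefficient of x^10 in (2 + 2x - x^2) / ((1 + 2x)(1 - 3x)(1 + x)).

The denominator gives the recurrence a_n = 7a_(n−2) + 6a_(n−3) for n ≥ 3; the numerator fixes a_0 = 2, a_1 = 2, a_2 = 13.
Iterating: 2, 2, 13, 26, 103, 260, 877, 2438, 7699, 22328, 68521, so a_10 = 68521.

68521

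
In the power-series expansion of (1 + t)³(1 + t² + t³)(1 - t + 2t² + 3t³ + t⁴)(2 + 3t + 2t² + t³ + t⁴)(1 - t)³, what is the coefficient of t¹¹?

31

(1 + t)³ has coefficients 1,3,3,1 for degrees 0…3.
(1 + t² + t³) has coefficients 1,0,1,1,0,0,0,0,0,0,0,0 for degrees 0…11.
Multiplying by (1 - t + 2t² + 3t³ + t⁴) gives running coefficients 1,-1,3,3,2,5,4,1,0,0,0,0 for degrees 0…11.
Multiplying by (2 + 3t + 2t² + t³ + t⁴) gives running coefficients 2,1,5,14,19,24,33,29,18,11,5,1 for degrees 0…11.
Finally multiplying by (1 - t)³, the product of all factors after the first has coefficients 2,-5,8,0,-9,4,4,-17,6,11,-3,1 for degrees 0…11.
[t¹¹] = 1·1 + 3·(-3) + 3·11 + 1·6 = 31.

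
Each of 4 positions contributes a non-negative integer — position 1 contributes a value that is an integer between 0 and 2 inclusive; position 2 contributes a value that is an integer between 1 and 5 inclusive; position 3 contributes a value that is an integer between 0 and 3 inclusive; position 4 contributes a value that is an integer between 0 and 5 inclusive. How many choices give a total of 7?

The generating function for the choices is (1 + q + q²)·(q + q² + q³ + q⁴ + q⁵)·(1 + q + q² + q³)·(1 + q + q² + q³ + q⁴ + q⁵); the count is [q⁷].
(1 + q + q²) has coefficients 1,1,1 for degrees 0…2.
(q + q² + q³ + q⁴ + q⁵) has coefficients 0,1,1,1,1,1,0,0 for degrees 0…7.
Multiplying by (1 + q + q² + q³) gives running coefficients 0,1,2,3,4,4,3,2 for degrees 0…7.
Finally multiplying by (1 + q + q² + q³ + q⁴ + q⁵), the product of all factors after the first has coefficients 0,1,3,6,10,14,17,18 for degrees 0…7.
[q⁷] = 1·18 + 1·17 + 1·14 = 49.

49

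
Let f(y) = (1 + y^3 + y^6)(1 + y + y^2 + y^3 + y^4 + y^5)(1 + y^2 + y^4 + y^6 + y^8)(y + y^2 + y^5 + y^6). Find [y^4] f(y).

5

(1 + y^3 + y^6) has coefficients 1,0,0,1,0 for degrees 0…4.
(1 + y + y^2 + y^3 + y^4 + y^5) has coefficients 1,1,1,1,1 for degrees 0…4.
Multiplying by (1 + y^2 + y^4 + y^6 + y^8) gives running coefficients 1,1,2,2,3 for degrees 0…4.
Finally multiplying by (y + y^2 + y^5 + y^6), the product of all factors after the first has coefficients 0,1,2,3,4 for degrees 0…4.
[y^4] = 1·4 + 1·1 = 5.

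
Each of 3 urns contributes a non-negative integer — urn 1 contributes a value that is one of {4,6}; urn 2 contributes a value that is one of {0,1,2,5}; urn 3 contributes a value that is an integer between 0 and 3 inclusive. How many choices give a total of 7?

The generating function for the choices is (q^4 + q^6)·(1 + q + q^2 + q^5)·(1 + q + q^2 + q^3); the count is [q^7].
(q^4 + q^6) has coefficients 0,0,0,0,1,0,1 for degrees 0…6.
(1 + q + q^2 + q^5) has coefficients 1,1,1,0,0,1,0,0 for degrees 0…7.
Finally multiplying by (1 + q + q^2 + q^3), the product of all factors after the first has coefficients 1,2,3,3,2,2,1,1 for degrees 0…7.
[q^7] = 1·3 + 1·2 = 5.

5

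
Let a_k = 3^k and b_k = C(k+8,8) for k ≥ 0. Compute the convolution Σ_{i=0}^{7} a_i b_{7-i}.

73440

Write out a_i and b_{7-i} for i = 0,…,7 and sum the products.
Σ = 1·6435 + 3·3003 + 9·1287 + 27·495 + 81·165 + 243·45 + 729·9 + 2187·1 = 73440.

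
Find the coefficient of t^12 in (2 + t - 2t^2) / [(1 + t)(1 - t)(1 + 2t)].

Partial fractions give a closed form: a_n = (1/2)·(-1)^n + (1/6)·1^n + (4/3)·(-2)^n.
At n = 12: a_12 = 5462.

5462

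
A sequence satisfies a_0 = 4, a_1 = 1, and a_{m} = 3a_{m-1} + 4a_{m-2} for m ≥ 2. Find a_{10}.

The ordinary generating function has denominator 1 - 3t - 4t^2.
Iterating the recurrence: a_0,…,a_{10} = 4, 1, 19, 61, 259, 1021, 4099, 16381, 65539, 262141, 1048579.

1048579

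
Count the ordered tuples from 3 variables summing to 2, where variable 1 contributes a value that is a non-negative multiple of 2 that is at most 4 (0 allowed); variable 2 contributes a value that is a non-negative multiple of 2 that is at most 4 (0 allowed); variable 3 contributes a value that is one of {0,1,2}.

The generating function for the choices is (1 + t^2 + t^4)·(1 + t^2 + t^4)·(1 + t + t^2); the count is [t^2].
(1 + t^2 + t^4) has coefficients 1,0,1 for degrees 0…2.
(1 + t^2 + t^4) has coefficients 1,0,1 for degrees 0…2.
Finally multiplying by (1 + t + t^2), the product of all factors after the first has coefficients 1,1,2 for degrees 0…2.
[t^2] = 1·2 + 1·1 = 3.

3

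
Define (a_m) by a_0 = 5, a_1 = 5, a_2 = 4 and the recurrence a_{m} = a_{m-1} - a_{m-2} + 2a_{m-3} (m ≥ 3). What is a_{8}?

44

The ordinary generating function has denominator 1 - y + y^2 - 2y^3.
Iterating the recurrence: a_0,…,a_{8} = 5, 5, 4, 9, 15, 14, 17, 33, 44.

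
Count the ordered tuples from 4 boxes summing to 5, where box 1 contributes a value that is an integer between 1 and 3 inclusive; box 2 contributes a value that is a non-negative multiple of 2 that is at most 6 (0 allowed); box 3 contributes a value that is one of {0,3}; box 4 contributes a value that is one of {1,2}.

The generating function for the choices is (q + q^2 + q^3)·(1 + q^2 + q^4 + q^6)·(1 + q^3)·(q + q^2); the count is [q^5].
(q + q^2 + q^3) has coefficients 0,1,1,1 for degrees 0…3.
(1 + q^2 + q^4 + q^6) has coefficients 1,0,1,0,1,0 for degrees 0…5.
Multiplying by (1 + q^3) gives running coefficients 1,0,1,1,1,1 for degrees 0…5.
Finally multiplying by (q + q^2), the product of all factors after the first has coefficients 0,1,1,1,2,2 for degrees 0…5.
[q^5] = 1·2 + 1·1 + 1·1 = 4.

4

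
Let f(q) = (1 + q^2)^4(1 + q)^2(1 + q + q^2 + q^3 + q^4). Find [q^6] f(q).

45

(1 + q^2)^4 has coefficients 1,0,4,0,6,0,4 for degrees 0…6.
(1 + q)^2 has coefficients 1,2,1,0,0,0,0 for degrees 0…6.
Finally multiplying by (1 + q + q^2 + q^3 + q^4), the product of all factors after the first has coefficients 1,3,4,4,4,3,1 for degrees 0…6.
[q^6] = 1·1 + 4·4 + 6·4 + 4·1 = 45.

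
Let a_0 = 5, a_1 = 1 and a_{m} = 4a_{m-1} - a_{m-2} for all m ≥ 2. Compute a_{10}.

-51409

The ordinary generating function has denominator 1 - 4q + q^2.
Iterating the recurrence: a_0,…,a_{10} = 5, 1, -1, -5, -19, -71, -265, -989, -3691, -13775, -51409.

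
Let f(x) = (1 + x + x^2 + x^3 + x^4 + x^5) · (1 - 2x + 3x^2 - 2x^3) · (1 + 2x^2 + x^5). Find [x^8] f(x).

-4

(1 + x + x^2 + x^3 + x^4 + x^5) has coefficients 1,1,1,1,1,1 for degrees 0…5.
(1 - 2x + 3x^2 - 2x^3) has coefficients 1,-2,3,-2,0,0,0,0,0 for degrees 0…8.
Finally multiplying by (1 + 2x^2 + x^5), the product of all factors after the first has coefficients 1,-2,5,-6,6,-3,-2,3,-2 for degrees 0…8.
[x^8] = 1·(-2) + 1·3 + 1·(-2) + 1·(-3) + 1·6 + 1·(-6) = -4.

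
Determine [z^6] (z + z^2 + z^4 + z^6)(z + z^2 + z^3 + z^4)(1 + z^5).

2

(z + z^2 + z^4 + z^6) has coefficients 0,1,1,0,1,0,1 for degrees 0…6.
(z + z^2 + z^3 + z^4) has coefficients 0,1,1,1,1,0,0 for degrees 0…6.
Finally multiplying by (1 + z^5), the product of all factors after the first has coefficients 0,1,1,1,1,0,1 for degrees 0…6.
[z^6] = 1·0 + 1·1 + 1·1 + 1·0 = 2.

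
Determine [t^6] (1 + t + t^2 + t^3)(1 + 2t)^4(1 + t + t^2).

(1 + t + t^2 + t^3) has coefficients 1,1,1,1 for degrees 0…3.
(1 + 2t)^4 has coefficients 1,8,24,32,16,0,0 for degrees 0…6.
Finally multiplying by (1 + t + t^2), the product of all factors after the first has coefficients 1,9,33,64,72,48,16 for degrees 0…6.
[t^6] = 1·16 + 1·48 + 1·72 + 1·64 = 200.

200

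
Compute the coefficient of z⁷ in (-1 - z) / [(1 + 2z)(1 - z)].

42

The denominator gives the recurrence a_n = −a_(n−1) + 2a_(n−2) for n ≥ 3; the numerator fixes a_0 = -1, a_1 = 0, a_2 = -2.
Iterating: -1, 0, -2, 2, -6, 10, -22, 42, so a_7 = 42.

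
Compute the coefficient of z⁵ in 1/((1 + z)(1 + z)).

-6

The denominator gives the recurrence a_n = −2a_(n−1) − a_(n−2) for n ≥ 2; the numerator fixes a_0 = 1, a_1 = -2.
Iterating: 1, -2, 3, -4, 5, -6, so a_5 = -6.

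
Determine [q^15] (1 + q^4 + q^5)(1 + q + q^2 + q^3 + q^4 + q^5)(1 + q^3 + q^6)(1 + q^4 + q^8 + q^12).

14

(1 + q^4 + q^5) has coefficients 1,0,0,0,1,1 for degrees 0…5.
(1 + q + q^2 + q^3 + q^4 + q^5) has coefficients 1,1,1,1,1,1,0,0,0,0,0,0,0,0,0,0 for degrees 0…15.
Multiplying by (1 + q^3 + q^6) gives running coefficients 1,1,1,2,2,2,2,2,2,1,1,1,0,0,0,0 for degrees 0…15.
Finally multiplying by (1 + q^4 + q^8 + q^12), the product of all factors after the first has coefficients 1,1,1,2,3,3,3,4,5,4,4,5,5,4,4,5 for degrees 0…15.
[q^15] = 1·5 + 1·5 + 1·4 = 14.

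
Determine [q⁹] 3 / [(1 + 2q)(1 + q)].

-3069

The denominator gives the recurrence a_n = −3a_(n−1) − 2a_(n−2) for n ≥ 2; the numerator fixes a_0 = 3, a_1 = -9.
Iterating: 3, -9, 21, -45, 93, -189, 381, -765, 1533, -3069, so a_9 = -3069.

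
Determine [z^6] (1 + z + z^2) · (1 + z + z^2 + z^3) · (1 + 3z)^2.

24

(1 + z + z^2) has coefficients 1,1,1 for degrees 0…2.
(1 + z + z^2 + z^3) has coefficients 1,1,1,1,0,0,0 for degrees 0…6.
Finally multiplying by (1 + 3z)^2, the product of all factors after the first has coefficients 1,7,16,16,15,9,0 for degrees 0…6.
[z^6] = 1·0 + 1·9 + 1·15 = 24.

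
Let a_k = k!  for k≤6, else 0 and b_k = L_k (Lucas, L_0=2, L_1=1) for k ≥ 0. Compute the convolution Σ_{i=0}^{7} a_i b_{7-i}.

1287

Write out a_i and b_{7-i} for i = 0,…,7 and sum the products.
Σ = 1·29 + 1·18 + 2·11 + 6·7 + 24·4 + 120·3 + 720·1 + 0·2 = 1287.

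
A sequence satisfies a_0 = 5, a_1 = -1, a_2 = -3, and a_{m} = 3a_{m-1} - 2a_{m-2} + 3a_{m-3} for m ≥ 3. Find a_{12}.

The ordinary generating function has denominator 1 - 3t + 2t^2 - 3t^3.
Iterating the recurrence: a_0,…,a_{12} = 5, -1, -3, 8, 27, 56, 138, 383, 1041, 2771, 7380, 19721, 52716.

52716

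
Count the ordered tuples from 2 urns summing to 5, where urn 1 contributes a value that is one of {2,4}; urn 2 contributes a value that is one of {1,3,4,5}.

2

The generating function for the choices is (q^2 + q^4)·(q + q^3 + q^4 + q^5); the count is [q^5].
(q^2 + q^4) has coefficients 0,0,1,0,1 for degrees 0…4.
(q + q^3 + q^4 + q^5) has coefficients 0,1,0,1,1,1 for degrees 0…5.
[q^5] = 1·1 + 1·1 = 2.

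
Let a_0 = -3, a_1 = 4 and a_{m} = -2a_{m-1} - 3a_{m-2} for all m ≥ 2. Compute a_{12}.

-527

The ordinary generating function has denominator 1 + 2y + 3y^2.
Iterating the recurrence: a_0,…,a_{12} = -3, 4, 1, -14, 25, -8, -59, 142, -107, -212, 745, -854, -527.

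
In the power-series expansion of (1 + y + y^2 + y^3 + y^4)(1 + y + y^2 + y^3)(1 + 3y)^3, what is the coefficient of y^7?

208

(1 + y + y^2 + y^3 + y^4) has coefficients 1,1,1,1,1 for degrees 0…4.
(1 + y + y^2 + y^3) has coefficients 1,1,1,1,0,0,0,0 for degrees 0…7.
Finally multiplying by (1 + 3y)^3, the product of all factors after the first has coefficients 1,10,37,64,63,54,27,0 for degrees 0…7.
[y^7] = 1·0 + 1·27 + 1·54 + 1·63 + 1·64 = 208.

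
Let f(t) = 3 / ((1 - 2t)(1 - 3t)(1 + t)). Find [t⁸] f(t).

Partial fractions give a closed form: a_n = (-4)·2^n + (27/4)·3^n + (1/4)·(-1)^n.
At n = 8: a_8 = 43263.

43263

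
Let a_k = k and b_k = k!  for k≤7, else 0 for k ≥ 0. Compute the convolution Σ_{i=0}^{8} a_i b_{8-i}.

The convolution is the t^8 coefficient of A(t)B(t).
Σ = 0·0 + 1·5040 + 2·720 + 3·120 + 4·24 + 5·6 + 6·2 + 7·1 + 8·1 = 6993.

6993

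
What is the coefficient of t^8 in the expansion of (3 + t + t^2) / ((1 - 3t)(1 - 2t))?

The denominator gives the recurrence a_n = 5a_(n−1) − 6a_(n−2) for n ≥ 3; the numerator fixes a_0 = 3, a_1 = 16, a_2 = 63.
Iterating: 3, 16, 63, 219, 717, 2271, 7053, 21639, 65877, so a_8 = 65877.

65877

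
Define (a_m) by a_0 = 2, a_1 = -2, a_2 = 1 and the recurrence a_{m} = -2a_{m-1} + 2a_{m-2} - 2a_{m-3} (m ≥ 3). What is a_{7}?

The ordinary generating function has denominator 1 + 2z - 2z^2 + 2z^3.
Iterating the recurrence: a_0,…,a_{7} = 2, -2, 1, -10, 26, -74, 220, -640.

-640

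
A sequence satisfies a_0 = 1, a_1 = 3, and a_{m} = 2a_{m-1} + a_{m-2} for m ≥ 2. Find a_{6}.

The ordinary generating function has denominator 1 - 2z - z^2.
Iterating the recurrence: a_0,…,a_{6} = 1, 3, 7, 17, 41, 99, 239.

239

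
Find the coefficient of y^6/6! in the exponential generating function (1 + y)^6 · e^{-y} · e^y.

720

The EGF product rule gives c_6 = Σ_{k_1+k_2+k_3=6} C(6; k_1,k_2,k_3) · ∏ g_i(k_i), where (1+y)^6 gives the falling factorial (6)_k; e^{-y} gives (-1)^k; e^y gives (1)^k.
g_1(k) for k = 0…6: 1, 6, 30, 120, 360, 720, 720.
g_2(k) for k = 0…6: 1, -1, 1, -1, 1, -1, 1.
g_3(k) for k = 0…6: 1, 1, 1, 1, 1, 1, 1.
First combine the last two factors: h(k) = Σ_j C(k,j)·g_2(j)·g_3(k−j) for k = 0…6: 1, 0, 0, 0, 0, 0, 0.
c_6 = Σ_k C(6,k)·g_1(k)·h(6−k) = 1·720·1 = 720.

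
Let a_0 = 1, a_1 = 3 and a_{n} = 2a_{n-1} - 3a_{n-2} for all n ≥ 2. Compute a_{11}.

The ordinary generating function has denominator 1 - 2q + 3q^2.
Iterating the recurrence: a_0,…,a_{11} = 1, 3, 3, -3, -15, -21, 3, 69, 129, 51, -285, -723.

-723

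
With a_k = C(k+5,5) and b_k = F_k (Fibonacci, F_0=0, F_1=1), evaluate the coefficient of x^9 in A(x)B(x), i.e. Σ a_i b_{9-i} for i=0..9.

5270

This is [x^9] in the product of the two ordinary generating functions.
Σ = 1·34 + 6·21 + 21·13 + 56·8 + 126·5 + 252·3 + 462·2 + 792·1 + 1287·1 + 2002·0 = 5270.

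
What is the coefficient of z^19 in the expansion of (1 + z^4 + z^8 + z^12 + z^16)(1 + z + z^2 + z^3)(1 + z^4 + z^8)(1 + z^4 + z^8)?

9

(1 + z^4 + z^8 + z^12 + z^16) has coefficients 1,0,0,0,1,0,0,0,1,0,0,0,1,0,0,0,1 for degrees 0…16.
(1 + z + z^2 + z^3) has coefficients 1,1,1,1,0,0,0,0,0,0,0,0,0,0,0,0,0,0,0,0 for degrees 0…19.
Multiplying by (1 + z^4 + z^8) gives running coefficients 1,1,1,1,1,1,1,1,1,1,1,1,0,0,0,0,0,0,0,0 for degrees 0…19.
Finally multiplying by (1 + z^4 + z^8), the product of all factors after the first has coefficients 1,1,1,1,2,2,2,2,3,3,3,3,2,2,2,2,1,1,1,1 for degrees 0…19.
[z^19] = 1·1 + 1·2 + 1·3 + 1·2 + 1·1 = 9.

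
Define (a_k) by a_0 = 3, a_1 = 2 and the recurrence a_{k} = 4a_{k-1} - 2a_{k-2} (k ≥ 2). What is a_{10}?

The ordinary generating function has denominator 1 - 4x + 2x^2.
Iterating the recurrence: a_0,…,a_{10} = 3, 2, 2, 4, 12, 40, 136, 464, 1584, 5408, 18464.

18464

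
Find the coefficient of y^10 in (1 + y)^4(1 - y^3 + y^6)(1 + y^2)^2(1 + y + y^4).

(1 + y)^4 has coefficients 1,4,6,4,1 for degrees 0…4.
(1 - y^3 + y^6) has coefficients 1,0,0,-1,0,0,1,0,0,0,0 for degrees 0…10.
Multiplying by (1 + y^2)^2 gives running coefficients 1,0,2,-1,1,-2,1,-1,2,0,1 for degrees 0…10.
Finally multiplying by (1 + y + y^4), the product of all factors after the first has coefficients 1,1,2,1,1,-1,1,-1,2,0,2 for degrees 0…10.
[y^10] = 1·2 + 4·0 + 6·2 + 4·(-1) + 1·1 = 11.

11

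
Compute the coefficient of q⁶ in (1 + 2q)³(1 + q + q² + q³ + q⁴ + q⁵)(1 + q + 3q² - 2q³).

80

(1 + 2q)³ has coefficients 1,6,12,8 for degrees 0…3.
(1 + q + q² + q³ + q⁴ + q⁵) has coefficients 1,1,1,1,1,1,0 for degrees 0…6.
Finally multiplying by (1 + q + 3q² - 2q³), the product of all factors after the first has coefficients 1,2,5,3,3,3,2 for degrees 0…6.
[q⁶] = 1·2 + 6·3 + 12·3 + 8·3 = 80.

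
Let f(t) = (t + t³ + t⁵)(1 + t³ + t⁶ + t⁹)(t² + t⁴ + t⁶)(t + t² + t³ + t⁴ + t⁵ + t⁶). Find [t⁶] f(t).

(t + t³ + t⁵) has coefficients 0,1,0,1,0,1 for degrees 0…5.
(1 + t³ + t⁶ + t⁹) has coefficients 1,0,0,1,0,0,1 for degrees 0…6.
Multiplying by (t² + t⁴ + t⁶) gives running coefficients 0,0,1,0,1,1,1 for degrees 0…6.
Finally multiplying by (t + t² + t³ + t⁴ + t⁵ + t⁶), the product of all factors after the first has coefficients 0,0,0,1,1,2,3 for degrees 0…6.
[t⁶] = 1·2 + 1·1 + 1·0 = 3.

3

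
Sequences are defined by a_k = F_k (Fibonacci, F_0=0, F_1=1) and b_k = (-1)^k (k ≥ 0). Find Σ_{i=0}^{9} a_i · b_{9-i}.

22

This is [x^9] in the product of the two ordinary generating functions.
Σ = 0·(-1) + 1·1 + 1·(-1) + 2·1 + 3·(-1) + 5·1 + 8·(-1) + 13·1 + 21·(-1) + 34·1 = 22.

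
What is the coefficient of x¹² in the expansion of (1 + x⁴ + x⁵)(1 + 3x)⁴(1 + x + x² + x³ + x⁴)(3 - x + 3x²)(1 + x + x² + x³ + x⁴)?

(1 + x⁴ + x⁵) has coefficients 1,0,0,0,1,1 for degrees 0…5.
(1 + 3x)⁴ has coefficients 1,12,54,108,81,0,0,0,0,0,0,0,0 for degrees 0…12.
Multiplying by (1 + x + x² + x³ + x⁴) gives running coefficients 1,13,67,175,256,255,243,189,81,0,0,0,0 for degrees 0…12.
Multiplying by (3 - x + 3x²) gives running coefficients 3,38,191,497,794,1034,1242,1089,783,486,243,0,0 for degrees 0…12.
Finally multiplying by (1 + x + x² + x³ + x⁴), the product of all factors after the first has coefficients 3,41,232,729,1523,2554,3758,4656,4942,4634,3843,2601,1512 for degrees 0…12.
[x¹²] = 1·1512 + 1·4942 + 1·4656 = 11110.

11110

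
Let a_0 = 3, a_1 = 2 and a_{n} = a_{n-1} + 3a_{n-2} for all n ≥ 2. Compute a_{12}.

The ordinary generating function has denominator 1 - z - 3z^2.
Iterating the recurrence: a_0,…,a_{12} = 3, 2, 11, 17, 50, 101, 251, 554, 1307, 2969, 6890, 15797, 36467.

36467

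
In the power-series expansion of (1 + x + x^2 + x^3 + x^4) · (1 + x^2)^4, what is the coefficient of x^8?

(1 + x + x^2 + x^3 + x^4) has coefficients 1,1,1,1,1 for degrees 0…4.
(1 + x^2)^4 has coefficients 1,0,4,0,6,0,4,0,1 for degrees 0…8.
[x^8] = 1·1 + 1·0 + 1·4 + 1·0 + 1·6 = 11.

11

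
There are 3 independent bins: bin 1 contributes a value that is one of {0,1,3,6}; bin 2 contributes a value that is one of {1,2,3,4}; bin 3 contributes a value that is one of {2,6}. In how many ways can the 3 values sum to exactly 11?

The generating function for the choices is (1 + q + q^3 + q^6)·(q + q^2 + q^3 + q^4)·(q^2 + q^6); the count is [q^11].
(1 + q + q^3 + q^6) has coefficients 1,1,0,1,0,0,1 for degrees 0…6.
(q + q^2 + q^3 + q^4) has coefficients 0,1,1,1,1,0,0,0,0,0,0,0 for degrees 0…11.
Finally multiplying by (q^2 + q^6), the product of all factors after the first has coefficients 0,0,0,1,1,1,1,1,1,1,1,0 for degrees 0…11.
[q^11] = 1·0 + 1·1 + 1·1 + 1·1 = 3.

3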